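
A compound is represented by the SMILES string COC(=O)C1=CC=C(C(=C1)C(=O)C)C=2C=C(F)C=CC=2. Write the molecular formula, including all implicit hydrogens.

Walk through each heavy atom and fill implicit hydrogens from standard valence (C 4, N 3, O 2, S 2, halogen 1):
  atom 1: C, bond orders sum to 1 (valence 4) → 3 H
  atom 2: O, bond orders sum to 2 (valence 2) → 0 H
  atom 3: C, bond orders sum to 4 (valence 4) → 0 H
  atom 4: O, bond orders sum to 2 (valence 2) → 0 H
  atom 5: C, bond orders sum to 4 (valence 4) → 0 H
  atom 6: C, bond orders sum to 3 (valence 4) → 1 H
  atom 7: C, bond orders sum to 3 (valence 4) → 1 H
  atom 8: C, bond orders sum to 4 (valence 4) → 0 H
  atom 9: C, bond orders sum to 4 (valence 4) → 0 H
  atom 10: C, bond orders sum to 3 (valence 4) → 1 H
  atom 11: C, bond orders sum to 4 (valence 4) → 0 H
  atom 12: O, bond orders sum to 2 (valence 2) → 0 H
  atom 13: C, bond orders sum to 1 (valence 4) → 3 H
  atom 14: C, bond orders sum to 4 (valence 4) → 0 H
  atom 15: C, bond orders sum to 3 (valence 4) → 1 H
  atom 16: C, bond orders sum to 4 (valence 4) → 0 H
  atom 17: F (halogen, monovalent) → 0 H
  atom 18: C, bond orders sum to 3 (valence 4) → 1 H
  atom 19: C, bond orders sum to 3 (valence 4) → 1 H
  atom 20: C, bond orders sum to 3 (valence 4) → 1 H
Totals → C:16, H:13, F:1, O:3.

C16H13FO3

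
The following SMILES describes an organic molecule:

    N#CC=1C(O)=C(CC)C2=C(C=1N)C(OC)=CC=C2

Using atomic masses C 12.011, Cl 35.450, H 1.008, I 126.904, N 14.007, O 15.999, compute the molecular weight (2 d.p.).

First, the molecular formula is C14H14N2O2 (counting implicit H from valence).
  C: 14 × 12.011 = 168.154
  H: 14 × 1.008 = 14.112
  N: 2 × 14.007 = 28.014
  O: 2 × 15.999 = 31.998
Sum: 14×12.011 + 14×1.008 + 2×14.007 + 2×15.999 = 242.278 → 242.28 g/mol.

242.28 g/mol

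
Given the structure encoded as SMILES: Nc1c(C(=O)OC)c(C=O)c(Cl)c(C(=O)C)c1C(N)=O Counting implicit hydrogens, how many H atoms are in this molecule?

Walk through each heavy atom and fill implicit hydrogens from standard valence (C 4, N 3, O 2, S 2, halogen 1); for lowercase aromatic atoms, an aromatic c carries 1 H when it has two neighbours and 0 H with three, and aromatic n carries 0 H:
  atom 1: N, bond orders sum to 1 (valence 3) → 2 H
  atom 2: aromatic c, 3 neighbours → 0 H
  atom 3: aromatic c, 3 neighbours → 0 H
  atom 4: C, bond orders sum to 4 (valence 4) → 0 H
  atom 5: O, bond orders sum to 2 (valence 2) → 0 H
  atom 6: O, bond orders sum to 2 (valence 2) → 0 H
  atom 7: C, bond orders sum to 1 (valence 4) → 3 H
  atom 8: aromatic c, 3 neighbours → 0 H
  atom 9: C, bond orders sum to 3 (valence 4) → 1 H
  atom 10: O, bond orders sum to 2 (valence 2) → 0 H
  atom 11: aromatic c, 3 neighbours → 0 H
  atom 12: Cl (halogen, monovalent) → 0 H
  atom 13: aromatic c, 3 neighbours → 0 H
  atom 14: C, bond orders sum to 4 (valence 4) → 0 H
  atom 15: O, bond orders sum to 2 (valence 2) → 0 H
  atom 16: C, bond orders sum to 1 (valence 4) → 3 H
  atom 17: aromatic c, 3 neighbours → 0 H
  atom 18: C, bond orders sum to 4 (valence 4) → 0 H
  atom 19: N, bond orders sum to 1 (valence 3) → 2 H
  atom 20: O, bond orders sum to 2 (valence 2) → 0 H
Total hydrogens: 11.

11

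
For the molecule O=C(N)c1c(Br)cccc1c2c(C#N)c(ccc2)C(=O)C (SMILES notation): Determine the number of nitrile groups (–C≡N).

1

The nitrile motif appears at heavy-atom position 13 in the SMILES.
Other groups present: 1 amide, 1 ketone.
Nitrile count: 1.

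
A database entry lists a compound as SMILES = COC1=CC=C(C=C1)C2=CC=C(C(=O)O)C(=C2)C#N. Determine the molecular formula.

C15H11NO3

Walk through each heavy atom and fill implicit hydrogens from standard valence (C 4, N 3, O 2, S 2, halogen 1):
  atom 1: C, bond orders sum to 1 (valence 4) → 3 H
  atom 2: O, bond orders sum to 2 (valence 2) → 0 H
  atom 3: C, bond orders sum to 4 (valence 4) → 0 H
  atom 4: C, bond orders sum to 3 (valence 4) → 1 H
  atom 5: C, bond orders sum to 3 (valence 4) → 1 H
  atom 6: C, bond orders sum to 4 (valence 4) → 0 H
  atom 7: C, bond orders sum to 3 (valence 4) → 1 H
  atom 8: C, bond orders sum to 3 (valence 4) → 1 H
  atom 9: C, bond orders sum to 4 (valence 4) → 0 H
  atom 10: C, bond orders sum to 3 (valence 4) → 1 H
  atom 11: C, bond orders sum to 3 (valence 4) → 1 H
  atom 12: C, bond orders sum to 4 (valence 4) → 0 H
  atom 13: C, bond orders sum to 4 (valence 4) → 0 H
  atom 14: O, bond orders sum to 2 (valence 2) → 0 H
  atom 15: O, bond orders sum to 1 (valence 2) → 1 H
  atom 16: C, bond orders sum to 4 (valence 4) → 0 H
  atom 17: C, bond orders sum to 3 (valence 4) → 1 H
  atom 18: C, bond orders sum to 4 (valence 4) → 0 H
  atom 19: N, bond orders sum to 3 (valence 3) → 0 H
Totals → C:15, H:11, N:1, O:3.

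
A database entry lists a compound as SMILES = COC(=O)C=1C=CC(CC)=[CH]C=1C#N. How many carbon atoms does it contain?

Count every carbon token in the SMILES (each C, including those in ring-closure positions and inside branches).
Carbon count: 11.

11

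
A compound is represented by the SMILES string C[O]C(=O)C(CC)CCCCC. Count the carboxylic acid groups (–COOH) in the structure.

0

Scan the SMILES for the carboxylic acid motif — none present.
Groups that are present: 1 ester.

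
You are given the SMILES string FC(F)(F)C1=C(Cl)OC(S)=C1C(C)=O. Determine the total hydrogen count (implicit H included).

4

Walk through each heavy atom and fill implicit hydrogens from standard valence (C 4, N 3, O 2, S 2, halogen 1):
  atom 1: F (halogen, monovalent) → 0 H
  atom 2: C, bond orders sum to 4 (valence 4) → 0 H
  atom 3: F (halogen, monovalent) → 0 H
  atom 4: F (halogen, monovalent) → 0 H
  atom 5: C, bond orders sum to 4 (valence 4) → 0 H
  atom 6: C, bond orders sum to 4 (valence 4) → 0 H
  atom 7: Cl (halogen, monovalent) → 0 H
  atom 8: O, bond orders sum to 2 (valence 2) → 0 H
  atom 9: C, bond orders sum to 4 (valence 4) → 0 H
  atom 10: S, bond orders sum to 1 (valence 2) → 1 H
  atom 11: C, bond orders sum to 4 (valence 4) → 0 H
  atom 12: C, bond orders sum to 4 (valence 4) → 0 H
  atom 13: C, bond orders sum to 1 (valence 4) → 3 H
  atom 14: O, bond orders sum to 2 (valence 2) → 0 H
Total hydrogens: 4.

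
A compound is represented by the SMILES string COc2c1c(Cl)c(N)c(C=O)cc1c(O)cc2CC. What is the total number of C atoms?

14

Count every carbon token in the SMILES (each C, including those in ring-closure positions and inside branches).
Carbon count: 14.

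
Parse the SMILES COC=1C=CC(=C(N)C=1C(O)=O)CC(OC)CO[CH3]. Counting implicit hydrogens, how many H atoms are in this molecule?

Walk through each heavy atom and fill implicit hydrogens from standard valence (C 4, N 3, O 2, S 2, halogen 1):
  atom 1: C, bond orders sum to 1 (valence 4) → 3 H
  atom 2: O, bond orders sum to 2 (valence 2) → 0 H
  atom 3: C, bond orders sum to 4 (valence 4) → 0 H
  atom 4: C, bond orders sum to 3 (valence 4) → 1 H
  atom 5: C, bond orders sum to 3 (valence 4) → 1 H
  atom 6: C, bond orders sum to 4 (valence 4) → 0 H
  atom 7: C, bond orders sum to 4 (valence 4) → 0 H
  atom 8: N, bond orders sum to 1 (valence 3) → 2 H
  atom 9: C, bond orders sum to 4 (valence 4) → 0 H
  atom 10: C, bond orders sum to 4 (valence 4) → 0 H
  atom 11: O, bond orders sum to 1 (valence 2) → 1 H
  atom 12: O, bond orders sum to 2 (valence 2) → 0 H
  atom 13: C, bond orders sum to 2 (valence 4) → 2 H
  atom 14: C, bond orders sum to 3 (valence 4) → 1 H
  atom 15: O, bond orders sum to 2 (valence 2) → 0 H
  atom 16: C, bond orders sum to 1 (valence 4) → 3 H
  atom 17: C, bond orders sum to 2 (valence 4) → 2 H
  atom 18: O, bond orders sum to 2 (valence 2) → 0 H
  atom 19: C with explicit H count 3
Total hydrogens: 19.

19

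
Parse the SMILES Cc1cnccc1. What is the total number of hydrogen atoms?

7

Walk through each heavy atom and fill implicit hydrogens from standard valence (C 4, N 3, O 2, S 2, halogen 1); for lowercase aromatic atoms, an aromatic c carries 1 H when it has two neighbours and 0 H with three, and aromatic n carries 0 H:
  atom 1: C, bond orders sum to 1 (valence 4) → 3 H
  atom 2: aromatic c, 3 neighbours → 0 H
  atom 3: aromatic c, 2 neighbours → 1 H
  atom 4: aromatic n, 2 neighbours → 0 H
  atom 5: aromatic c, 2 neighbours → 1 H
  atom 6: aromatic c, 2 neighbours → 1 H
  atom 7: aromatic c, 2 neighbours → 1 H
Total hydrogens: 7.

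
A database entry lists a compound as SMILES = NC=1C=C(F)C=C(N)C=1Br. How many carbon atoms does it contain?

Count every carbon token in the SMILES (each C, including those in ring-closure positions and inside branches).
Carbon count: 6.

6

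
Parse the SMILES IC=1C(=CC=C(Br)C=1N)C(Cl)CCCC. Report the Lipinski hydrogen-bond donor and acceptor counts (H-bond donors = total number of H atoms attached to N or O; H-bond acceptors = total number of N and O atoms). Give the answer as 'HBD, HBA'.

Donors: find every N or O and count the H atoms it carries.
  atom 9 (N): bond orders sum to 1 → 2 H
Lipinski HBD = 2.
Acceptors: N atoms = 1, O atoms = 0 → HBA = 1.

2, 1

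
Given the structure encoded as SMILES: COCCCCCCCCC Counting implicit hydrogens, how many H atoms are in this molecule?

Walk through each heavy atom and fill implicit hydrogens from standard valence (C 4, N 3, O 2, S 2, halogen 1):
  atom 1: C, bond orders sum to 1 (valence 4) → 3 H
  atom 2: O, bond orders sum to 2 (valence 2) → 0 H
  atom 3: C, bond orders sum to 2 (valence 4) → 2 H
  atom 4: C, bond orders sum to 2 (valence 4) → 2 H
  atom 5: C, bond orders sum to 2 (valence 4) → 2 H
  atom 6: C, bond orders sum to 2 (valence 4) → 2 H
  atom 7: C, bond orders sum to 2 (valence 4) → 2 H
  atom 8: C, bond orders sum to 2 (valence 4) → 2 H
  atom 9: C, bond orders sum to 2 (valence 4) → 2 H
  atom 10: C, bond orders sum to 2 (valence 4) → 2 H
  atom 11: C, bond orders sum to 1 (valence 4) → 3 H
Total hydrogens: 22.

22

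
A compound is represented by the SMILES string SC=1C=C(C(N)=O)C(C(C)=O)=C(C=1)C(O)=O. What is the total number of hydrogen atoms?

Walk through each heavy atom and fill implicit hydrogens from standard valence (C 4, N 3, O 2, S 2, halogen 1):
  atom 1: S, bond orders sum to 1 (valence 2) → 1 H
  atom 2: C, bond orders sum to 4 (valence 4) → 0 H
  atom 3: C, bond orders sum to 3 (valence 4) → 1 H
  atom 4: C, bond orders sum to 4 (valence 4) → 0 H
  atom 5: C, bond orders sum to 4 (valence 4) → 0 H
  atom 6: N, bond orders sum to 1 (valence 3) → 2 H
  atom 7: O, bond orders sum to 2 (valence 2) → 0 H
  atom 8: C, bond orders sum to 4 (valence 4) → 0 H
  atom 9: C, bond orders sum to 4 (valence 4) → 0 H
  atom 10: C, bond orders sum to 1 (valence 4) → 3 H
  atom 11: O, bond orders sum to 2 (valence 2) → 0 H
  atom 12: C, bond orders sum to 4 (valence 4) → 0 H
  atom 13: C, bond orders sum to 3 (valence 4) → 1 H
  atom 14: C, bond orders sum to 4 (valence 4) → 0 H
  atom 15: O, bond orders sum to 1 (valence 2) → 1 H
  atom 16: O, bond orders sum to 2 (valence 2) → 0 H
Total hydrogens: 9.

9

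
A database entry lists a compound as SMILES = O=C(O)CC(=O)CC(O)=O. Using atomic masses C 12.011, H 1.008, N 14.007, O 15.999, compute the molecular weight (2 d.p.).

146.10 g/mol

First, the molecular formula is C5H6O5 (counting implicit H from valence).
  C: 5 × 12.011 = 60.055
  H: 6 × 1.008 = 6.048
  O: 5 × 15.999 = 79.995
Sum: 5×12.011 + 6×1.008 + 5×15.999 = 146.098 → 146.10 g/mol.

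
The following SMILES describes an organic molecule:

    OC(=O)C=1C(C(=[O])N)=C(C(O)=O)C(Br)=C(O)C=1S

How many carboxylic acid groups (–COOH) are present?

2

The carboxylic acid motif appears at heavy-atom positions 2, 10 in the SMILES.
Other groups present: 1 amide, 1 hydroxyl, 1 thiol.
Carboxylic acid count: 2.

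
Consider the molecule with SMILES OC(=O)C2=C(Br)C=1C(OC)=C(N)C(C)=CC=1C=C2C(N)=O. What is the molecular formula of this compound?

C14H13BrN2O4

Walk through each heavy atom and fill implicit hydrogens from standard valence (C 4, N 3, O 2, S 2, halogen 1):
  atom 1: O, bond orders sum to 1 (valence 2) → 1 H
  atom 2: C, bond orders sum to 4 (valence 4) → 0 H
  atom 3: O, bond orders sum to 2 (valence 2) → 0 H
  atom 4: C, bond orders sum to 4 (valence 4) → 0 H
  atom 5: C, bond orders sum to 4 (valence 4) → 0 H
  atom 6: Br (halogen, monovalent) → 0 H
  atom 7: C, bond orders sum to 4 (valence 4) → 0 H
  atom 8: C, bond orders sum to 4 (valence 4) → 0 H
  atom 9: O, bond orders sum to 2 (valence 2) → 0 H
  atom 10: C, bond orders sum to 1 (valence 4) → 3 H
  atom 11: C, bond orders sum to 4 (valence 4) → 0 H
  atom 12: N, bond orders sum to 1 (valence 3) → 2 H
  atom 13: C, bond orders sum to 4 (valence 4) → 0 H
  atom 14: C, bond orders sum to 1 (valence 4) → 3 H
  atom 15: C, bond orders sum to 3 (valence 4) → 1 H
  atom 16: C, bond orders sum to 4 (valence 4) → 0 H
  atom 17: C, bond orders sum to 3 (valence 4) → 1 H
  atom 18: C, bond orders sum to 4 (valence 4) → 0 H
  atom 19: C, bond orders sum to 4 (valence 4) → 0 H
  atom 20: N, bond orders sum to 1 (valence 3) → 2 H
  atom 21: O, bond orders sum to 2 (valence 2) → 0 H
Totals → C:14, H:13, Br:1, N:2, O:4.
In Hill order: C14H13BrN2O4.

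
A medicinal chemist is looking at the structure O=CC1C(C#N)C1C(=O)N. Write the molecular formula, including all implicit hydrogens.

Walk through each heavy atom and fill implicit hydrogens from standard valence (C 4, N 3, O 2, S 2, halogen 1):
  atom 1: O, bond orders sum to 2 (valence 2) → 0 H
  atom 2: C, bond orders sum to 3 (valence 4) → 1 H
  atom 3: C, bond orders sum to 3 (valence 4) → 1 H
  atom 4: C, bond orders sum to 3 (valence 4) → 1 H
  atom 5: C, bond orders sum to 4 (valence 4) → 0 H
  atom 6: N, bond orders sum to 3 (valence 3) → 0 H
  atom 7: C, bond orders sum to 3 (valence 4) → 1 H
  atom 8: C, bond orders sum to 4 (valence 4) → 0 H
  atom 9: O, bond orders sum to 2 (valence 2) → 0 H
  atom 10: N, bond orders sum to 1 (valence 3) → 2 H
Totals → C:6, H:6, N:2, O:2.

C6H6N2O2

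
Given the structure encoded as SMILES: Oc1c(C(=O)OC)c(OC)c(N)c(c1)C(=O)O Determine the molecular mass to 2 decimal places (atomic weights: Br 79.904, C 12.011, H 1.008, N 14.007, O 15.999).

First, the molecular formula is C10H11NO6 (counting implicit H from valence).
  C: 10 × 12.011 = 120.110
  H: 11 × 1.008 = 11.088
  N: 1 × 14.007 = 14.007
  O: 6 × 15.999 = 95.994
Sum: 10×12.011 + 11×1.008 + 1×14.007 + 6×15.999 = 241.199 → 241.20 g/mol.

241.20 g/mol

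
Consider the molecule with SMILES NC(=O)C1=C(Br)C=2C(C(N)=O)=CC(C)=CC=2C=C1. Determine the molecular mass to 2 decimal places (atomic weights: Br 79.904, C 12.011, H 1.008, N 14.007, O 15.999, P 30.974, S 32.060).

First, the molecular formula is C13H11BrN2O2 (counting implicit H from valence).
  Br: 1 × 79.904 = 79.904
  C: 13 × 12.011 = 156.143
  H: 11 × 1.008 = 11.088
  N: 2 × 14.007 = 28.014
  O: 2 × 15.999 = 31.998
Sum: 1×79.904 + 13×12.011 + 11×1.008 + 2×14.007 + 2×15.999 = 307.147 → 307.15 g/mol.

307.15 g/mol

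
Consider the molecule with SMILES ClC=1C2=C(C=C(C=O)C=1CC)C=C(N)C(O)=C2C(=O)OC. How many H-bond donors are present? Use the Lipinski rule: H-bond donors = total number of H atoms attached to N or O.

3

Donors: find every N or O and count the H atoms it carries.
  atom 8 (O): bond orders sum to 2 → 0 H
  atom 14 (N): bond orders sum to 1 → 2 H
  atom 16 (O): bond orders sum to 1 → 1 H
  atom 19 (O): bond orders sum to 2 → 0 H
  atom 20 (O): bond orders sum to 2 → 0 H
Lipinski HBD = 3.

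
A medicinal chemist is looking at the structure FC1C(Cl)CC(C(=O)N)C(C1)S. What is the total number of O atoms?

Scan the SMILES for O atoms (remember two-letter symbols like Cl and Br are single atoms).
Oxygen count: 1.

1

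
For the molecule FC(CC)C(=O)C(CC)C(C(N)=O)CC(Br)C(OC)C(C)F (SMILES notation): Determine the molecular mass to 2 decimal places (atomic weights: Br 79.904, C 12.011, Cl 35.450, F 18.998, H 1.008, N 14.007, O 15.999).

386.28 g/mol

First, the molecular formula is C15H26BrF2NO3 (counting implicit H from valence).
  Br: 1 × 79.904 = 79.904
  C: 15 × 12.011 = 180.165
  F: 2 × 18.998 = 37.996
  H: 26 × 1.008 = 26.208
  N: 1 × 14.007 = 14.007
  O: 3 × 15.999 = 47.997
Sum: 1×79.904 + 15×12.011 + 2×18.998 + 26×1.008 + 1×14.007 + 3×15.999 = 386.277 → 386.28 g/mol.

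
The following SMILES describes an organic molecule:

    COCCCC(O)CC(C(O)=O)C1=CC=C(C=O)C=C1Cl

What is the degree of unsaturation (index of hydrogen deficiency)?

6

Degree of unsaturation = (number of rings) + (number of π bonds).
Ring closures in the SMILES: 1.
π bonds: 5 double bonds (each 1 DoU) → 5 DoU from unsaturation.
Total DoU = 1 + 5 = 6.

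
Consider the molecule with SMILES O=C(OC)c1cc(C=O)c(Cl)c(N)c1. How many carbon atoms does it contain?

Count every carbon token in the SMILES (each C, including those in ring-closure positions and inside branches).
Carbon count: 9.

9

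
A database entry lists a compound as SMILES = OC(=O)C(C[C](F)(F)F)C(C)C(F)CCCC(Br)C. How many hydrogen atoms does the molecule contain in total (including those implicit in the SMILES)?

Walk through each heavy atom and fill implicit hydrogens from standard valence (C 4, N 3, O 2, S 2, halogen 1):
  atom 1: O, bond orders sum to 1 (valence 2) → 1 H
  atom 2: C, bond orders sum to 4 (valence 4) → 0 H
  atom 3: O, bond orders sum to 2 (valence 2) → 0 H
  atom 4: C, bond orders sum to 3 (valence 4) → 1 H
  atom 5: C, bond orders sum to 2 (valence 4) → 2 H
  atom 6: C with explicit H count 0
  atom 7: F (halogen, monovalent) → 0 H
  atom 8: F (halogen, monovalent) → 0 H
  atom 9: F (halogen, monovalent) → 0 H
  atom 10: C, bond orders sum to 3 (valence 4) → 1 H
  atom 11: C, bond orders sum to 1 (valence 4) → 3 H
  atom 12: C, bond orders sum to 3 (valence 4) → 1 H
  atom 13: F (halogen, monovalent) → 0 H
  atom 14: C, bond orders sum to 2 (valence 4) → 2 H
  atom 15: C, bond orders sum to 2 (valence 4) → 2 H
  atom 16: C, bond orders sum to 2 (valence 4) → 2 H
  atom 17: C, bond orders sum to 3 (valence 4) → 1 H
  atom 18: Br (halogen, monovalent) → 0 H
  atom 19: C, bond orders sum to 1 (valence 4) → 3 H
Total hydrogens: 19.

19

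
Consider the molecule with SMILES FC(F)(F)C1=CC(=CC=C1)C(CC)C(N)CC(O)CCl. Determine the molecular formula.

Walk through each heavy atom and fill implicit hydrogens from standard valence (C 4, N 3, O 2, S 2, halogen 1):
  atom 1: F (halogen, monovalent) → 0 H
  atom 2: C, bond orders sum to 4 (valence 4) → 0 H
  atom 3: F (halogen, monovalent) → 0 H
  atom 4: F (halogen, monovalent) → 0 H
  atom 5: C, bond orders sum to 4 (valence 4) → 0 H
  atom 6: C, bond orders sum to 3 (valence 4) → 1 H
  atom 7: C, bond orders sum to 4 (valence 4) → 0 H
  atom 8: C, bond orders sum to 3 (valence 4) → 1 H
  atom 9: C, bond orders sum to 3 (valence 4) → 1 H
  atom 10: C, bond orders sum to 3 (valence 4) → 1 H
  atom 11: C, bond orders sum to 3 (valence 4) → 1 H
  atom 12: C, bond orders sum to 2 (valence 4) → 2 H
  atom 13: C, bond orders sum to 1 (valence 4) → 3 H
  atom 14: C, bond orders sum to 3 (valence 4) → 1 H
  atom 15: N, bond orders sum to 1 (valence 3) → 2 H
  atom 16: C, bond orders sum to 2 (valence 4) → 2 H
  atom 17: C, bond orders sum to 3 (valence 4) → 1 H
  atom 18: O, bond orders sum to 1 (valence 2) → 1 H
  atom 19: C, bond orders sum to 2 (valence 4) → 2 H
  atom 20: Cl (halogen, monovalent) → 0 H
Totals → C:14, H:19, Cl:1, F:3, N:1, O:1.
In Hill order: C14H19ClF3NO.

C14H19ClF3NO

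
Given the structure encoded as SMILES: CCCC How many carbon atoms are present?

4

Count every carbon token in the SMILES (each C, including those in ring-closure positions and inside branches).
Carbon count: 4.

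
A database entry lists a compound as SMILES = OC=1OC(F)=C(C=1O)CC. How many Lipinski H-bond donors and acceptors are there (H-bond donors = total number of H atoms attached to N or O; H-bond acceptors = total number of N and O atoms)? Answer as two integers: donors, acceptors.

Donors: find every N or O and count the H atoms it carries.
  atom 1 (O): bond orders sum to 1 → 1 H
  atom 3 (O): bond orders sum to 2 → 0 H
  atom 8 (O): bond orders sum to 1 → 1 H
Lipinski HBD = 2.
Acceptors: N atoms = 0, O atoms = 3 → HBA = 3.

2, 3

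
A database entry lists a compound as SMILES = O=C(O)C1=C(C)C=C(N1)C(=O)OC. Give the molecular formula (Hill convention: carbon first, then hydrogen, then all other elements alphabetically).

C8H9NO4

Walk through each heavy atom and fill implicit hydrogens from standard valence (C 4, N 3, O 2, S 2, halogen 1):
  atom 1: O, bond orders sum to 2 (valence 2) → 0 H
  atom 2: C, bond orders sum to 4 (valence 4) → 0 H
  atom 3: O, bond orders sum to 1 (valence 2) → 1 H
  atom 4: C, bond orders sum to 4 (valence 4) → 0 H
  atom 5: C, bond orders sum to 4 (valence 4) → 0 H
  atom 6: C, bond orders sum to 1 (valence 4) → 3 H
  atom 7: C, bond orders sum to 3 (valence 4) → 1 H
  atom 8: C, bond orders sum to 4 (valence 4) → 0 H
  atom 9: N, bond orders sum to 2 (valence 3) → 1 H
  atom 10: C, bond orders sum to 4 (valence 4) → 0 H
  atom 11: O, bond orders sum to 2 (valence 2) → 0 H
  atom 12: O, bond orders sum to 2 (valence 2) → 0 H
  atom 13: C, bond orders sum to 1 (valence 4) → 3 H
Totals → C:8, H:9, N:1, O:4.
In Hill order: C8H9NO4.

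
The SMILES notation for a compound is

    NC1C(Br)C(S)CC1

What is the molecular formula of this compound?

C5H10BrNS

Walk through each heavy atom and fill implicit hydrogens from standard valence (C 4, N 3, O 2, S 2, halogen 1):
  atom 1: N, bond orders sum to 1 (valence 3) → 2 H
  atom 2: C, bond orders sum to 3 (valence 4) → 1 H
  atom 3: C, bond orders sum to 3 (valence 4) → 1 H
  atom 4: Br (halogen, monovalent) → 0 H
  atom 5: C, bond orders sum to 3 (valence 4) → 1 H
  atom 6: S, bond orders sum to 1 (valence 2) → 1 H
  atom 7: C, bond orders sum to 2 (valence 4) → 2 H
  atom 8: C, bond orders sum to 2 (valence 4) → 2 H
Totals → C:5, H:10, Br:1, N:1, S:1.
In Hill order: C5H10BrNS.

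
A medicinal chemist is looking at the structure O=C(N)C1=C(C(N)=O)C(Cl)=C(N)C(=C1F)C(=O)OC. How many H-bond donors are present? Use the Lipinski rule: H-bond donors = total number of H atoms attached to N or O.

6

Donors: find every N or O and count the H atoms it carries.
  atom 1 (O): bond orders sum to 2 → 0 H
  atom 3 (N): bond orders sum to 1 → 2 H
  atom 7 (N): bond orders sum to 1 → 2 H
  atom 8 (O): bond orders sum to 2 → 0 H
  atom 12 (N): bond orders sum to 1 → 2 H
  atom 17 (O): bond orders sum to 2 → 0 H
  atom 18 (O): bond orders sum to 2 → 0 H
Lipinski HBD = 6.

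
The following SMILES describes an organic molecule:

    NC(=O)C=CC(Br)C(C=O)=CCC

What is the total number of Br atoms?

Scan the SMILES for Br atoms (remember two-letter symbols like Cl and Br are single atoms).
Bromine count: 1.

1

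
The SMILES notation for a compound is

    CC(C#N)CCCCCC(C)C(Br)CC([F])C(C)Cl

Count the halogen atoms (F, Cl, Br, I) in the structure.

3

Halogen atoms appear at heavy-atom positions 13, 16, 19 (1×Br, 1×Cl, 1×F).
Other groups present: 1 nitrile.
Halogen count: 3.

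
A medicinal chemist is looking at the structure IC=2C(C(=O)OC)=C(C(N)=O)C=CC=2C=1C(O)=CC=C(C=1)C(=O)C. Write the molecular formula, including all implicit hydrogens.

C17H14INO5

Walk through each heavy atom and fill implicit hydrogens from standard valence (C 4, N 3, O 2, S 2, halogen 1):
  atom 1: I (halogen, monovalent) → 0 H
  atom 2: C, bond orders sum to 4 (valence 4) → 0 H
  atom 3: C, bond orders sum to 4 (valence 4) → 0 H
  atom 4: C, bond orders sum to 4 (valence 4) → 0 H
  atom 5: O, bond orders sum to 2 (valence 2) → 0 H
  atom 6: O, bond orders sum to 2 (valence 2) → 0 H
  atom 7: C, bond orders sum to 1 (valence 4) → 3 H
  atom 8: C, bond orders sum to 4 (valence 4) → 0 H
  atom 9: C, bond orders sum to 4 (valence 4) → 0 H
  atom 10: N, bond orders sum to 1 (valence 3) → 2 H
  atom 11: O, bond orders sum to 2 (valence 2) → 0 H
  atom 12: C, bond orders sum to 3 (valence 4) → 1 H
  atom 13: C, bond orders sum to 3 (valence 4) → 1 H
  atom 14: C, bond orders sum to 4 (valence 4) → 0 H
  atom 15: C, bond orders sum to 4 (valence 4) → 0 H
  atom 16: C, bond orders sum to 4 (valence 4) → 0 H
  atom 17: O, bond orders sum to 1 (valence 2) → 1 H
  atom 18: C, bond orders sum to 3 (valence 4) → 1 H
  atom 19: C, bond orders sum to 3 (valence 4) → 1 H
  atom 20: C, bond orders sum to 4 (valence 4) → 0 H
  atom 21: C, bond orders sum to 3 (valence 4) → 1 H
  atom 22: C, bond orders sum to 4 (valence 4) → 0 H
  atom 23: O, bond orders sum to 2 (valence 2) → 0 H
  atom 24: C, bond orders sum to 1 (valence 4) → 3 H
Totals → C:17, H:14, I:1, N:1, O:5.
In Hill order: C17H14INO5.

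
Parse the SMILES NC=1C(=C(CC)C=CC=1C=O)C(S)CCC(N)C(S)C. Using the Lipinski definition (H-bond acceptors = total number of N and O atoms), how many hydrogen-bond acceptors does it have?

N atoms: 2; O atoms: 1.
Lipinski HBA = 2 + 1 = 3.

3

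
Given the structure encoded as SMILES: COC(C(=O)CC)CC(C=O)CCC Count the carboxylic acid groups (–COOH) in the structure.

Scan the SMILES for the carboxylic acid motif — none present.
Groups that are present: 1 aldehyde, 1 ether, 1 ketone.

0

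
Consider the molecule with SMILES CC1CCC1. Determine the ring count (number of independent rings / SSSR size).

1

In SMILES, each pair of matching ring-closure digits denotes one ring-closing bond; the number of such bonds equals the number of independent rings.
Ring-closure bonds here: 1.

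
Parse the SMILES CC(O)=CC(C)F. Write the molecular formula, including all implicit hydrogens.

Walk through each heavy atom and fill implicit hydrogens from standard valence (C 4, N 3, O 2, S 2, halogen 1):
  atom 1: C, bond orders sum to 1 (valence 4) → 3 H
  atom 2: C, bond orders sum to 4 (valence 4) → 0 H
  atom 3: O, bond orders sum to 1 (valence 2) → 1 H
  atom 4: C, bond orders sum to 3 (valence 4) → 1 H
  atom 5: C, bond orders sum to 3 (valence 4) → 1 H
  atom 6: C, bond orders sum to 1 (valence 4) → 3 H
  atom 7: F (halogen, monovalent) → 0 H
Totals → C:5, H:9, F:1, O:1.

C5H9FO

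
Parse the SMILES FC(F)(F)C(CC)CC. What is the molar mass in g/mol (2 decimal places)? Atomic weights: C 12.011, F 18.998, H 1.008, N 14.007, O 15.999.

140.15 g/mol

First, the molecular formula is C6H11F3 (counting implicit H from valence).
  C: 6 × 12.011 = 72.066
  F: 3 × 18.998 = 56.994
  H: 11 × 1.008 = 11.088
Sum: 6×12.011 + 3×18.998 + 11×1.008 = 140.148 → 140.15 g/mol.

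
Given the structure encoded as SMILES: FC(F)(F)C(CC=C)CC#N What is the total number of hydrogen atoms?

8

Walk through each heavy atom and fill implicit hydrogens from standard valence (C 4, N 3, O 2, S 2, halogen 1):
  atom 1: F (halogen, monovalent) → 0 H
  atom 2: C, bond orders sum to 4 (valence 4) → 0 H
  atom 3: F (halogen, monovalent) → 0 H
  atom 4: F (halogen, monovalent) → 0 H
  atom 5: C, bond orders sum to 3 (valence 4) → 1 H
  atom 6: C, bond orders sum to 2 (valence 4) → 2 H
  atom 7: C, bond orders sum to 3 (valence 4) → 1 H
  atom 8: C, bond orders sum to 2 (valence 4) → 2 H
  atom 9: C, bond orders sum to 2 (valence 4) → 2 H
  atom 10: C, bond orders sum to 4 (valence 4) → 0 H
  atom 11: N, bond orders sum to 3 (valence 3) → 0 H
Total hydrogens: 8.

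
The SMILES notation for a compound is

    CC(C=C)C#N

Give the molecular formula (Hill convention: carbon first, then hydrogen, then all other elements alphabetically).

Walk through each heavy atom and fill implicit hydrogens from standard valence (C 4, N 3, O 2, S 2, halogen 1):
  atom 1: C, bond orders sum to 1 (valence 4) → 3 H
  atom 2: C, bond orders sum to 3 (valence 4) → 1 H
  atom 3: C, bond orders sum to 3 (valence 4) → 1 H
  atom 4: C, bond orders sum to 2 (valence 4) → 2 H
  atom 5: C, bond orders sum to 4 (valence 4) → 0 H
  atom 6: N, bond orders sum to 3 (valence 3) → 0 H
Totals → C:5, H:7, N:1.
In Hill order: C5H7N.

C5H7N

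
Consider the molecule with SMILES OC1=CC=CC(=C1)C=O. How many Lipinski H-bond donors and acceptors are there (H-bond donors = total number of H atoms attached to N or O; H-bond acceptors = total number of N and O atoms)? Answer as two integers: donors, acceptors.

Donors: find every N or O and count the H atoms it carries.
  atom 1 (O): bond orders sum to 1 → 1 H
  atom 9 (O): bond orders sum to 2 → 0 H
Lipinski HBD = 1.
Acceptors: N atoms = 0, O atoms = 2 → HBA = 2.

1, 2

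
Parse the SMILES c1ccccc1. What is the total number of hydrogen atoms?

6

Walk through each heavy atom and fill implicit hydrogens from standard valence (C 4, N 3, O 2, S 2, halogen 1); for lowercase aromatic atoms, an aromatic c carries 1 H when it has two neighbours and 0 H with three, and aromatic n carries 0 H:
  atom 1: aromatic c, 2 neighbours → 1 H
  atom 2: aromatic c, 2 neighbours → 1 H
  atom 3: aromatic c, 2 neighbours → 1 H
  atom 4: aromatic c, 2 neighbours → 1 H
  atom 5: aromatic c, 2 neighbours → 1 H
  atom 6: aromatic c, 2 neighbours → 1 H
Total hydrogens: 6.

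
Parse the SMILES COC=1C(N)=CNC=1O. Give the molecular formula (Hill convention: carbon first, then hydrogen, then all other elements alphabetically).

Walk through each heavy atom and fill implicit hydrogens from standard valence (C 4, N 3, O 2, S 2, halogen 1):
  atom 1: C, bond orders sum to 1 (valence 4) → 3 H
  atom 2: O, bond orders sum to 2 (valence 2) → 0 H
  atom 3: C, bond orders sum to 4 (valence 4) → 0 H
  atom 4: C, bond orders sum to 4 (valence 4) → 0 H
  atom 5: N, bond orders sum to 1 (valence 3) → 2 H
  atom 6: C, bond orders sum to 3 (valence 4) → 1 H
  atom 7: N, bond orders sum to 2 (valence 3) → 1 H
  atom 8: C, bond orders sum to 4 (valence 4) → 0 H
  atom 9: O, bond orders sum to 1 (valence 2) → 1 H
Totals → C:5, H:8, N:2, O:2.

C5H8N2O2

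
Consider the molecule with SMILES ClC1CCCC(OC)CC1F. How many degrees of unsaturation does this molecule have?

Molecular formula: C8H14ClFO.
DoU = (2C + 2 + N − H − X) / 2, where X is the halogen count and O/S are ignored.
    = (2·8 + 2 + 0 − 14 − 2) / 2 = 2 / 2 = 1.

1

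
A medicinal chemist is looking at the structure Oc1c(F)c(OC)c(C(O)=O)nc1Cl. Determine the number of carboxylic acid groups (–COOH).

1

The carboxylic acid motif appears at heavy-atom position 9 in the SMILES.
Other groups present: 1 ether, 1 hydroxyl.
Carboxylic acid count: 1.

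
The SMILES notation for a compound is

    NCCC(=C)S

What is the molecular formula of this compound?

Walk through each heavy atom and fill implicit hydrogens from standard valence (C 4, N 3, O 2, S 2, halogen 1):
  atom 1: N, bond orders sum to 1 (valence 3) → 2 H
  atom 2: C, bond orders sum to 2 (valence 4) → 2 H
  atom 3: C, bond orders sum to 2 (valence 4) → 2 H
  atom 4: C, bond orders sum to 4 (valence 4) → 0 H
  atom 5: C, bond orders sum to 2 (valence 4) → 2 H
  atom 6: S, bond orders sum to 1 (valence 2) → 1 H
Totals → C:4, H:9, N:1, S:1.

C4H9NS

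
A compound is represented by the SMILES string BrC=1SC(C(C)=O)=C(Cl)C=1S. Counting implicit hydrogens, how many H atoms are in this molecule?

Walk through each heavy atom and fill implicit hydrogens from standard valence (C 4, N 3, O 2, S 2, halogen 1):
  atom 1: Br (halogen, monovalent) → 0 H
  atom 2: C, bond orders sum to 4 (valence 4) → 0 H
  atom 3: S, bond orders sum to 2 (valence 2) → 0 H
  atom 4: C, bond orders sum to 4 (valence 4) → 0 H
  atom 5: C, bond orders sum to 4 (valence 4) → 0 H
  atom 6: C, bond orders sum to 1 (valence 4) → 3 H
  atom 7: O, bond orders sum to 2 (valence 2) → 0 H
  atom 8: C, bond orders sum to 4 (valence 4) → 0 H
  atom 9: Cl (halogen, monovalent) → 0 H
  atom 10: C, bond orders sum to 4 (valence 4) → 0 H
  atom 11: S, bond orders sum to 1 (valence 2) → 1 H
Total hydrogens: 4.

4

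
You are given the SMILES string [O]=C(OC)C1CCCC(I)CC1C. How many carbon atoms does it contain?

10

Count every carbon token in the SMILES (each C, including those in ring-closure positions and inside branches).
Carbon count: 10.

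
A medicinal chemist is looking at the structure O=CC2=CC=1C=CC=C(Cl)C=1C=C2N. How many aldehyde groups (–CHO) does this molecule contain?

1

The aldehyde motif appears at heavy-atom position 2 in the SMILES.
Other groups present: 1 primary amine.
Aldehyde count: 1.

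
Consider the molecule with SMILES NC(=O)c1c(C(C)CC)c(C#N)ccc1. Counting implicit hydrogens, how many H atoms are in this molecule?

Walk through each heavy atom and fill implicit hydrogens from standard valence (C 4, N 3, O 2, S 2, halogen 1); for lowercase aromatic atoms, an aromatic c carries 1 H when it has two neighbours and 0 H with three, and aromatic n carries 0 H:
  atom 1: N, bond orders sum to 1 (valence 3) → 2 H
  atom 2: C, bond orders sum to 4 (valence 4) → 0 H
  atom 3: O, bond orders sum to 2 (valence 2) → 0 H
  atom 4: aromatic c, 3 neighbours → 0 H
  atom 5: aromatic c, 3 neighbours → 0 H
  atom 6: C, bond orders sum to 3 (valence 4) → 1 H
  atom 7: C, bond orders sum to 1 (valence 4) → 3 H
  atom 8: C, bond orders sum to 2 (valence 4) → 2 H
  atom 9: C, bond orders sum to 1 (valence 4) → 3 H
  atom 10: aromatic c, 3 neighbours → 0 H
  atom 11: C, bond orders sum to 4 (valence 4) → 0 H
  atom 12: N, bond orders sum to 3 (valence 3) → 0 H
  atom 13: aromatic c, 2 neighbours → 1 H
  atom 14: aromatic c, 2 neighbours → 1 H
  atom 15: aromatic c, 2 neighbours → 1 H
Total hydrogens: 14.

14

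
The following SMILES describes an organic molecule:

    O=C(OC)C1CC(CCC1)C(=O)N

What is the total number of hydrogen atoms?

Walk through each heavy atom and fill implicit hydrogens from standard valence (C 4, N 3, O 2, S 2, halogen 1):
  atom 1: O, bond orders sum to 2 (valence 2) → 0 H
  atom 2: C, bond orders sum to 4 (valence 4) → 0 H
  atom 3: O, bond orders sum to 2 (valence 2) → 0 H
  atom 4: C, bond orders sum to 1 (valence 4) → 3 H
  atom 5: C, bond orders sum to 3 (valence 4) → 1 H
  atom 6: C, bond orders sum to 2 (valence 4) → 2 H
  atom 7: C, bond orders sum to 3 (valence 4) → 1 H
  atom 8: C, bond orders sum to 2 (valence 4) → 2 H
  atom 9: C, bond orders sum to 2 (valence 4) → 2 H
  atom 10: C, bond orders sum to 2 (valence 4) → 2 H
  atom 11: C, bond orders sum to 4 (valence 4) → 0 H
  atom 12: O, bond orders sum to 2 (valence 2) → 0 H
  atom 13: N, bond orders sum to 1 (valence 3) → 2 H
Total hydrogens: 15.

15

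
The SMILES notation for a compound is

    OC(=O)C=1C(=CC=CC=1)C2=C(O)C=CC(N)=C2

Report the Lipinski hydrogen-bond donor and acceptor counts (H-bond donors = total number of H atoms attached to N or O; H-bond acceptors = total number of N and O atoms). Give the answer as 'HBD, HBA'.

4, 4

Donors: find every N or O and count the H atoms it carries.
  atom 1 (O): bond orders sum to 1 → 1 H
  atom 3 (O): bond orders sum to 2 → 0 H
  atom 12 (O): bond orders sum to 1 → 1 H
  atom 16 (N): bond orders sum to 1 → 2 H
Lipinski HBD = 4.
Acceptors: N atoms = 1, O atoms = 3 → HBA = 4.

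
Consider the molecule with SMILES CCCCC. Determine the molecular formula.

C5H12

Walk through each heavy atom and fill implicit hydrogens from standard valence (C 4, N 3, O 2, S 2, halogen 1):
  atom 1: C, bond orders sum to 1 (valence 4) → 3 H
  atom 2: C, bond orders sum to 2 (valence 4) → 2 H
  atom 3: C, bond orders sum to 2 (valence 4) → 2 H
  atom 4: C, bond orders sum to 2 (valence 4) → 2 H
  atom 5: C, bond orders sum to 1 (valence 4) → 3 H
Totals → C:5, H:12.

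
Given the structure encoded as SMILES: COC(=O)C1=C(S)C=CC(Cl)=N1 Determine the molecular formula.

Walk through each heavy atom and fill implicit hydrogens from standard valence (C 4, N 3, O 2, S 2, halogen 1):
  atom 1: C, bond orders sum to 1 (valence 4) → 3 H
  atom 2: O, bond orders sum to 2 (valence 2) → 0 H
  atom 3: C, bond orders sum to 4 (valence 4) → 0 H
  atom 4: O, bond orders sum to 2 (valence 2) → 0 H
  atom 5: C, bond orders sum to 4 (valence 4) → 0 H
  atom 6: C, bond orders sum to 4 (valence 4) → 0 H
  atom 7: S, bond orders sum to 1 (valence 2) → 1 H
  atom 8: C, bond orders sum to 3 (valence 4) → 1 H
  atom 9: C, bond orders sum to 3 (valence 4) → 1 H
  atom 10: C, bond orders sum to 4 (valence 4) → 0 H
  atom 11: Cl (halogen, monovalent) → 0 H
  atom 12: N, bond orders sum to 3 (valence 3) → 0 H
Totals → C:7, H:6, Cl:1, N:1, O:2, S:1.
In Hill order: C7H6ClNO2S.

C7H6ClNO2S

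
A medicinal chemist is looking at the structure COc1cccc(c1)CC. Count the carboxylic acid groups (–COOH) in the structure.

0

Scan the SMILES for the carboxylic acid motif — none present.
Groups that are present: 1 ether.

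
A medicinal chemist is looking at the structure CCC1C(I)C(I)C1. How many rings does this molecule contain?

1

In SMILES, each pair of matching ring-closure digits denotes one ring-closing bond; the number of such bonds equals the number of independent rings.
Ring-closure bonds here: 1.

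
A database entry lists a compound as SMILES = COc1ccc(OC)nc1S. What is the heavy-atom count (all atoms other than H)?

11

Every atom symbol written in the SMILES (organic subset) is one heavy atom; implicit H are not written.
Heavy atoms by element → C:7, N:1, O:2, S:1.
Total: 11.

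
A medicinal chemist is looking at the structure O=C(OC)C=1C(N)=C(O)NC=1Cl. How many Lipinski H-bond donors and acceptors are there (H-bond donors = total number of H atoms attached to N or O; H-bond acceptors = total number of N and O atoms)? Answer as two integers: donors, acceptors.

4, 5

Donors: find every N or O and count the H atoms it carries.
  atom 1 (O): bond orders sum to 2 → 0 H
  atom 3 (O): bond orders sum to 2 → 0 H
  atom 7 (N): bond orders sum to 1 → 2 H
  atom 9 (O): bond orders sum to 1 → 1 H
  atom 10 (N): bond orders sum to 2 → 1 H
Lipinski HBD = 4.
Acceptors: N atoms = 2, O atoms = 3 → HBA = 5.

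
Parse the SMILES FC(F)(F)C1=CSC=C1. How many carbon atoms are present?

Count every carbon token in the SMILES (each C, including those in ring-closure positions and inside branches).
Carbon count: 5.

5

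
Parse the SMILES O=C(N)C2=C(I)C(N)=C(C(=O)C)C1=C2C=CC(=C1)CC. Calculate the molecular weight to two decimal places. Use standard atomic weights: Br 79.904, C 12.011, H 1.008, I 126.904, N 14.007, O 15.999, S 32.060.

First, the molecular formula is C15H15IN2O2 (counting implicit H from valence).
  C: 15 × 12.011 = 180.165
  H: 15 × 1.008 = 15.120
  I: 1 × 126.904 = 126.904
  N: 2 × 14.007 = 28.014
  O: 2 × 15.999 = 31.998
Sum: 15×12.011 + 15×1.008 + 1×126.904 + 2×14.007 + 2×15.999 = 382.201 → 382.20 g/mol.

382.20 g/mol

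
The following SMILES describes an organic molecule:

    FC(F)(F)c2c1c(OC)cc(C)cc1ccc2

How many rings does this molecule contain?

In SMILES, each pair of matching ring-closure digits denotes one ring-closing bond; the number of such bonds equals the number of independent rings.
Ring-closure bonds here: 2.

2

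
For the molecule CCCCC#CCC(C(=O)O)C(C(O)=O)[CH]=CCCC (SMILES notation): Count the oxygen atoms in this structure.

4

Scan the SMILES for O atoms (remember two-letter symbols like Cl and Br are single atoms).
Oxygen count: 4.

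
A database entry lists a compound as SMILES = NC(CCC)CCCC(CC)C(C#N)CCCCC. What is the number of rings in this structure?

0

In SMILES, each pair of matching ring-closure digits denotes one ring-closing bond; the number of such bonds equals the number of independent rings.
Ring-closure bonds here: 0.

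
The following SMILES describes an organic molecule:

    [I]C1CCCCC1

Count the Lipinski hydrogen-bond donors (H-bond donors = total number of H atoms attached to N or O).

0

Donors: find every N or O and count the H atoms it carries.
  (no N or O atoms present)
Lipinski HBD = 0.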